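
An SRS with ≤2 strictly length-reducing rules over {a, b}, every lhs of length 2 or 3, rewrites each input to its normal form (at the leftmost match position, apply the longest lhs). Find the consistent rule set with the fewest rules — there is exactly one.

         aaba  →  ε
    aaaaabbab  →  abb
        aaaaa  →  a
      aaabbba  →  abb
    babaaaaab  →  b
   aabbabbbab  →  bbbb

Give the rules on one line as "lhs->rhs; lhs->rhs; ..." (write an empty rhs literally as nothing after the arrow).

aa->; ba->

  | aaba => ba => ε
  | aaaaabbab => aaabbab => abbab => abb
  | aaaaa => aaa => a
  | aaabbba => abbba => abb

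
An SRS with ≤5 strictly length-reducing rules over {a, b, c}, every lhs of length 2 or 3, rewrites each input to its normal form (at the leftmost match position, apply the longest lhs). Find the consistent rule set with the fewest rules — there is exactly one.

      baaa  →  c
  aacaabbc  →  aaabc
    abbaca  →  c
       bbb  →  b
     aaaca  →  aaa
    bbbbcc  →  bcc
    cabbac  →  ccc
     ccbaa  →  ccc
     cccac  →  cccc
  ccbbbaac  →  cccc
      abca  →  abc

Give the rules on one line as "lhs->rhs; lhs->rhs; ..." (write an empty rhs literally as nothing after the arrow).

  | baaa => caa => ca => c
  | aacaabbc => aaabbc => aaabc
  | abbaca => abaca => acca => ca => c
  | bbb => bb => b

ac->; ba->c; bb->b; ca->c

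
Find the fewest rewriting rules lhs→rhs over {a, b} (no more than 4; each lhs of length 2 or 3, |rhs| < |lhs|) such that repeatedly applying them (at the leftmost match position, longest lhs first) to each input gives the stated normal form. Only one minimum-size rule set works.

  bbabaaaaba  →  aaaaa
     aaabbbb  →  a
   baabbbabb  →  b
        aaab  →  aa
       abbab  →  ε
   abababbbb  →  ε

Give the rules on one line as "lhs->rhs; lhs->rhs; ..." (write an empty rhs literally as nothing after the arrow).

  | bbabaaaaba => aabaaaaba => aaaaaba => aaaaa
  | aaabbbb => aabb => a
  | baabbbabb => bababb => babb => b
  | aaab => aa

ab->; abb->; bb->; bba->aa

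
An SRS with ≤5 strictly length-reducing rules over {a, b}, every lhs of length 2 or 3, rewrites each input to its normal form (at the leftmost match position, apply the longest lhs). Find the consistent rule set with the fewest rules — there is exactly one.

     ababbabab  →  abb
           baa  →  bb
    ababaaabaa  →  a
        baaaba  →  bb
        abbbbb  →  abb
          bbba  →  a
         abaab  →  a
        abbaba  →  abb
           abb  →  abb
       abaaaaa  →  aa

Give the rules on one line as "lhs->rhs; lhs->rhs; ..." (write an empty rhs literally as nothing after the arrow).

  | ababbabab => abbabab => abbab => abb
  | baa => bb
  | ababaaabaa => abaaabaa => abbabaa => abbaa => abbb => a
  | baaaba => bbaba => bba => bb

ba->b; baa->bb; bab->b; bbb->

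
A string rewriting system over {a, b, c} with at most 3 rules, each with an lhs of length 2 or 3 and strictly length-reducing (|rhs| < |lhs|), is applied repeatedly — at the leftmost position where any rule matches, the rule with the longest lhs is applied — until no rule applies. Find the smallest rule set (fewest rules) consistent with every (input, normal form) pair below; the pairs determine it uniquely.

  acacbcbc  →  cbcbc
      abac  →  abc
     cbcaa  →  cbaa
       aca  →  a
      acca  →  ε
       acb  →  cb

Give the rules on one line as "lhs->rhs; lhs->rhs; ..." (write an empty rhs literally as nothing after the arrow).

ac->c; ca->a; cca->

  | acacbcbc => cacbcbc => acbcbc => cbcbc
  | abac => abc
  | cbcaa => cbaa
  | aca => ca => a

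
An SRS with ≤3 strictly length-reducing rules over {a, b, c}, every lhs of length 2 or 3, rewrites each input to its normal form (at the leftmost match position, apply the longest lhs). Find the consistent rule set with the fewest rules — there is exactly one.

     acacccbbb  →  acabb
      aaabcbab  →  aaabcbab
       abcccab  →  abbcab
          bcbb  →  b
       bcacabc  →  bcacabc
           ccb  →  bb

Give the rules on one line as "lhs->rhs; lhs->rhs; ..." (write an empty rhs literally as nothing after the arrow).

cbb->; cc->b

  | acacccbbb => acabcbbb => acabb
  | aaabcbab
  | abcccab => abbcab
  | bcbb => b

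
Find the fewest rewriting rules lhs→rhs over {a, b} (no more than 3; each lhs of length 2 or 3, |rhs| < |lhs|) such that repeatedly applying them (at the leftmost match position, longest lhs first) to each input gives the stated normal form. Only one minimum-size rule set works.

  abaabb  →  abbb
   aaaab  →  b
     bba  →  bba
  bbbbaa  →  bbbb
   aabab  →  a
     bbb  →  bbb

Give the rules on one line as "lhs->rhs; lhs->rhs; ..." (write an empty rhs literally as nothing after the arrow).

aa->; bab->a

  | abaabb => abbb
  | aaaab => aab => b
  | bba
  | bbbbaa => bbbb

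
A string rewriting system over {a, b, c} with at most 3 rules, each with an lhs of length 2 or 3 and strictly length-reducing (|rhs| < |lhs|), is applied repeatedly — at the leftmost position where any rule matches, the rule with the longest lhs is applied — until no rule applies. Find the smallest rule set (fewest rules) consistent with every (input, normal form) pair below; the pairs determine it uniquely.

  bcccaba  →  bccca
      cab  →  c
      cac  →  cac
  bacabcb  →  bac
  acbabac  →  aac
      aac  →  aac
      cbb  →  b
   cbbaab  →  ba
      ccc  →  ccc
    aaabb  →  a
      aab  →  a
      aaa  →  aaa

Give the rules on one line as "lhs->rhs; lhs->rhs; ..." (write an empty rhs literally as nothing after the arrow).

ab->; cb->

  | bcccaba => bccca
  | cab => c
  | cac
  | bacabcb => baccb => bac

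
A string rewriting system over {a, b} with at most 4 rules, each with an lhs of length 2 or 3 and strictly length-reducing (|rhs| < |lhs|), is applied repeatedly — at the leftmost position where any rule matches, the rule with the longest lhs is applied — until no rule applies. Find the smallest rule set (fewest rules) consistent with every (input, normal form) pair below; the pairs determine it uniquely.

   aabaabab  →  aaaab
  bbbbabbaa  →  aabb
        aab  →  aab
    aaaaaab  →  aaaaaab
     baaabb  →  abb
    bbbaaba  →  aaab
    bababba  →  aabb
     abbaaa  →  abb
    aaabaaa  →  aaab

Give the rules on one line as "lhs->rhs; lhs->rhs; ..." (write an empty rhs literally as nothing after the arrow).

ba->b; bab->ab; bbb->a

  | aabaabab => aababab => aaabab => aaaab
  | bbbbabbaa => ababbaa => aabbaa => aabba => aabb
  | aab
  | aaaaaab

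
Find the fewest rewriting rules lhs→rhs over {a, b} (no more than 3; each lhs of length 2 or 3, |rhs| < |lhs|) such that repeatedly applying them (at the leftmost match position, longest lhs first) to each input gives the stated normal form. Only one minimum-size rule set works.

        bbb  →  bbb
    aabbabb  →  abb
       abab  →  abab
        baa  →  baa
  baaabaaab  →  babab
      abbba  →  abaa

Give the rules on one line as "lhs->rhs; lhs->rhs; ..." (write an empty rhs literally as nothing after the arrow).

aab->ab; bba->aa

  | bbb
  | aabbabb => abbabb => aaabb => aabb => abb
  | abab
  | baa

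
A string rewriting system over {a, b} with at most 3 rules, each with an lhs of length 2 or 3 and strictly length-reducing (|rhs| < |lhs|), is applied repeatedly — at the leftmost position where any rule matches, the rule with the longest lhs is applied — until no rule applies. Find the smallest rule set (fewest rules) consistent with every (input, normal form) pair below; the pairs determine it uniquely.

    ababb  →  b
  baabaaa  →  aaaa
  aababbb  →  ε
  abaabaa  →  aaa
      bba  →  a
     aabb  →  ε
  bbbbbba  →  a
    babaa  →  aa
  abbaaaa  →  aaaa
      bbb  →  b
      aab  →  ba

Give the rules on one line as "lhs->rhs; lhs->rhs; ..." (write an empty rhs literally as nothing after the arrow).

aab->ba; ab->b; bb->

  | ababb => babb => bbb => b
  | baabaaa => bbaaaa => aaaa
  | aababbb => baabbb => bbabb => abb => bb => ε
  | abaabaa => baabaa => bbaaa => aaa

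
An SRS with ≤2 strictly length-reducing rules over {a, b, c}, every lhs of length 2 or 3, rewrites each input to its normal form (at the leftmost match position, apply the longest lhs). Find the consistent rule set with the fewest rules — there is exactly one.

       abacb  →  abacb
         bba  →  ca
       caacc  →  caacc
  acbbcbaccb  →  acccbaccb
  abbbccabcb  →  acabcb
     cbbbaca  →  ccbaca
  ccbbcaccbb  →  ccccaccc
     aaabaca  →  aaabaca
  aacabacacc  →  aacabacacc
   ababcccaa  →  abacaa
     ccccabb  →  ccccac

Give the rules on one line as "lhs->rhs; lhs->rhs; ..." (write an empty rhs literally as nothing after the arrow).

bb->c; bcc->

  | abacb
  | bba => ca
  | caacc
  | acbbcbaccb => acccbaccb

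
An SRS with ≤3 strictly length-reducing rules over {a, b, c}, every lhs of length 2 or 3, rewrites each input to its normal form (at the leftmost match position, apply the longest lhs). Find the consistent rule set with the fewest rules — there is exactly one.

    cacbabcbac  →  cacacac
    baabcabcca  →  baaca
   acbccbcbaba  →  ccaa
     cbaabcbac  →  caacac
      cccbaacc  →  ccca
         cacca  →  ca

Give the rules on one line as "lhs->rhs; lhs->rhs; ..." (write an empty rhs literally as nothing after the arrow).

ab->a; acc->; cb->c

  | cacbabcbac => cacabcbac => cacacbac => cacacac
  | baabcabcca => baacabcca => baacacca => baaca
  | acbccbcbaba => acccbcbaba => cbcbaba => ccbaba => ccaba => ccaa
  | cbaabcbac => caabcbac => caacbac => caacac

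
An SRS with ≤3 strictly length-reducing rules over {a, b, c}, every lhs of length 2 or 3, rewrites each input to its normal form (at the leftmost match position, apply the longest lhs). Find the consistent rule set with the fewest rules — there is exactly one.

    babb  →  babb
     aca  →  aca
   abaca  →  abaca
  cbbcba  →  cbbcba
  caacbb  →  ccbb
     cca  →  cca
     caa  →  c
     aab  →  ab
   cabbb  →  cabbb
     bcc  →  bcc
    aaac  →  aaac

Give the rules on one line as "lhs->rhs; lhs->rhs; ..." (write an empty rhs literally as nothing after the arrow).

  | babb
  | aca
  | abaca
  | cbbcba

aab->ab; caa->c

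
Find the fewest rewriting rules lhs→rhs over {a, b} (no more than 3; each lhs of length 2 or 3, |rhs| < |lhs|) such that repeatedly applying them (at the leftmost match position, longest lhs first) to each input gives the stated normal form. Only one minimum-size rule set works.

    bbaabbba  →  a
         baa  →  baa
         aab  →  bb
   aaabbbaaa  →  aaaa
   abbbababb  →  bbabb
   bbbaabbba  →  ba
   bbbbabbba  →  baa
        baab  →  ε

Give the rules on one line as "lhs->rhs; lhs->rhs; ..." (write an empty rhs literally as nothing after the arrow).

aab->bb; aba->aa; bbb->

  | bbaabbba => bbbbbba => bbba => a
  | baa
  | aab => bb
  | aaabbbaaa => abbbbaaa => abaaa => aaaa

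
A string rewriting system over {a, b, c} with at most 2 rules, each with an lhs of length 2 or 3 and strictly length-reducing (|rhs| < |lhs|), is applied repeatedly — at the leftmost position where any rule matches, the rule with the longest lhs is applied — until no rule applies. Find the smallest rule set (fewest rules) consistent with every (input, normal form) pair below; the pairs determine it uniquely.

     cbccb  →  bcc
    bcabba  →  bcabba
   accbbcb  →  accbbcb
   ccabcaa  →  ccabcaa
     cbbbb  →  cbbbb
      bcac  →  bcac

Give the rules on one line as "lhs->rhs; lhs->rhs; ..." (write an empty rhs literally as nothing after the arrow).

acb->cc; cbc->ba

  | cbccb => bacb => bcc
  | bcabba
  | accbbcb
  | ccabcaa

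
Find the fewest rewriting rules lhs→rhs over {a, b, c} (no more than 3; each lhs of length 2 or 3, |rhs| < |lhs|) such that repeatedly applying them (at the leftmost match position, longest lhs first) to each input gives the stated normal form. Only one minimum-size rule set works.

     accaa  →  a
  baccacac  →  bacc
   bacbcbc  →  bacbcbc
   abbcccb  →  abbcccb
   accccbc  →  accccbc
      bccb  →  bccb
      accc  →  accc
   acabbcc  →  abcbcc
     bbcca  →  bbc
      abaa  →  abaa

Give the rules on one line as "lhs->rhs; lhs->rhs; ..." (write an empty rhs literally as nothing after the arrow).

  | accaa => aca => a
  | baccacac => baccac => bacc
  | bacbcbc
  | abbcccb

ca->; cab->bc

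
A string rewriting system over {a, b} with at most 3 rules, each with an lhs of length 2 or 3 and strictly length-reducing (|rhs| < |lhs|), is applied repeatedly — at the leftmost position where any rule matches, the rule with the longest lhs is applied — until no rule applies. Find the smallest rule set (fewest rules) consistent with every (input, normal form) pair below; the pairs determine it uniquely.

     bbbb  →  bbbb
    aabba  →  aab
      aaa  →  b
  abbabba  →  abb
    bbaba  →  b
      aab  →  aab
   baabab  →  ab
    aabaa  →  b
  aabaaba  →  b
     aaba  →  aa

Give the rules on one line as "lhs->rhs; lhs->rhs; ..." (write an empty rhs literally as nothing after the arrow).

aaa->b; ba->

  | bbbb
  | aabba => aab
  | aaa => b
  | abbabba => abbba => abb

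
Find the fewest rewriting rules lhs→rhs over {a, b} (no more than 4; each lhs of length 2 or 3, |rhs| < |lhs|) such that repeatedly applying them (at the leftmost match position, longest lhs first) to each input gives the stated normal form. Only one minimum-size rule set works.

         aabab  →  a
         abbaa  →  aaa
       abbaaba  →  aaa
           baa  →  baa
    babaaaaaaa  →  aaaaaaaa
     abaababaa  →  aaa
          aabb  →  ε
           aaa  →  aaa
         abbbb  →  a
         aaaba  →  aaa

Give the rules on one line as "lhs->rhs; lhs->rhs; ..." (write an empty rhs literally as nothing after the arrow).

  | aabab => aab => a
  | abbaa => aaa
  | abbaaba => aaaba => aaa
  | baa

aab->a; ab->; abb->a; bab->a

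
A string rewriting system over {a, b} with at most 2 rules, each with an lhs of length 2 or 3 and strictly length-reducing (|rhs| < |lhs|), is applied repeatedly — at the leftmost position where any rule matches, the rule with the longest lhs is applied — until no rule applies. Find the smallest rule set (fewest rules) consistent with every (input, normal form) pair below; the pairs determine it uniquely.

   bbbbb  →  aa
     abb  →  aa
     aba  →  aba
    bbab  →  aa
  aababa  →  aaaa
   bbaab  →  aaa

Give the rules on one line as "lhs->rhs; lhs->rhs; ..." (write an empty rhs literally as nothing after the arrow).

  | bbbbb => abbb => aab => aa
  | abb => aa
  | aba
  | bbab => aab => aa

aab->aa; bb->a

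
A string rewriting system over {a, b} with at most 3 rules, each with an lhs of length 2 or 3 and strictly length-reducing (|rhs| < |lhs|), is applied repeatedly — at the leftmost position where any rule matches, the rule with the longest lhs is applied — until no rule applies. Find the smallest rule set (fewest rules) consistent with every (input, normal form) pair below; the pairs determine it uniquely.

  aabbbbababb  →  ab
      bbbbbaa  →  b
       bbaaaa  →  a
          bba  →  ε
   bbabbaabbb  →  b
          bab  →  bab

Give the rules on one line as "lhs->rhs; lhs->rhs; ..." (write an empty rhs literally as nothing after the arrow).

  | aabbbbababb => bbbbababb => abbababb => aaababb => ababb => abaa => ab
  | bbbbbaa => abbbaa => aabaa => baa => b
  | bbaaaa => aaaaa => aaa => a
  | bba => aa => ε

aa->; bb->a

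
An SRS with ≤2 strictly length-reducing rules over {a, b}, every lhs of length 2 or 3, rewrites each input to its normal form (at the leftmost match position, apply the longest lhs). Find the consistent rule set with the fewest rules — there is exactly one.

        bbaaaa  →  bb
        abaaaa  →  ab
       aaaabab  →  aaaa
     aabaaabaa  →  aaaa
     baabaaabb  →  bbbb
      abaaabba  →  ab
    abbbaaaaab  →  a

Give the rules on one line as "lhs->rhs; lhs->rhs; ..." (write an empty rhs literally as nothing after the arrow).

abb->a; ba->b

  | bbaaaa => bbaaa => bbaa => bba => bb
  | abaaaa => abaaa => abaa => aba => ab
  | aaaabab => aaaabb => aaaa
  | aabaaabaa => aabaabaa => aababaa => aabbaa => aaaa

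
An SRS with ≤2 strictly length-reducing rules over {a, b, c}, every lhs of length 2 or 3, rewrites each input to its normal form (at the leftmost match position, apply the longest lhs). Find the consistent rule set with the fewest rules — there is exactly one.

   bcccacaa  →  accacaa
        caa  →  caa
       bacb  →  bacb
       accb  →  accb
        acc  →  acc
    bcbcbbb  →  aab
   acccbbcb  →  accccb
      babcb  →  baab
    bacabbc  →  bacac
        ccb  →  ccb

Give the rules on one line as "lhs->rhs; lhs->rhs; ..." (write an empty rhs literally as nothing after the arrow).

bb->; bc->a

  | bcccacaa => accacaa
  | caa
  | bacb
  | accb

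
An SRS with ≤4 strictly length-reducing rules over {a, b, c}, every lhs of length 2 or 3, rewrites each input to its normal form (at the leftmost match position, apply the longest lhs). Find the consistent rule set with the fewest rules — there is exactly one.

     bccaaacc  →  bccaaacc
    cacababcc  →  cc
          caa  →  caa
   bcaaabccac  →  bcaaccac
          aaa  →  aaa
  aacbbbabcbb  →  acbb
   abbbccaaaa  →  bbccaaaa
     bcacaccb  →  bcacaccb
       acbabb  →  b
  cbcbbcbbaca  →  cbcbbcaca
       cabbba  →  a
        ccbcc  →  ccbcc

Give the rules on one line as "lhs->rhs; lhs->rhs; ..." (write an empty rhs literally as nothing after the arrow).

ab->; ba->a; cab->b

  | bccaaacc
  | cacababcc => cababcc => babcc => abcc => cc
  | caa
  | bcaaabccac => bcaaccac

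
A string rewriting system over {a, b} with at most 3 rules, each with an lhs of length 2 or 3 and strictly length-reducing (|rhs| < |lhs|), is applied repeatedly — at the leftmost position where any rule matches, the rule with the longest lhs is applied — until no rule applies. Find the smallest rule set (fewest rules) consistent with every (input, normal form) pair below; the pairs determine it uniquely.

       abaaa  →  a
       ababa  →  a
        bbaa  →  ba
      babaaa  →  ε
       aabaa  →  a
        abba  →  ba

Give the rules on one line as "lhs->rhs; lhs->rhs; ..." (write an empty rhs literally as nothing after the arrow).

  | abaaa => aaa => a
  | ababa => aba => a
  | bbaa => ba
  | babaaa => baaa => aa => ε

aa->; ab->; baa->a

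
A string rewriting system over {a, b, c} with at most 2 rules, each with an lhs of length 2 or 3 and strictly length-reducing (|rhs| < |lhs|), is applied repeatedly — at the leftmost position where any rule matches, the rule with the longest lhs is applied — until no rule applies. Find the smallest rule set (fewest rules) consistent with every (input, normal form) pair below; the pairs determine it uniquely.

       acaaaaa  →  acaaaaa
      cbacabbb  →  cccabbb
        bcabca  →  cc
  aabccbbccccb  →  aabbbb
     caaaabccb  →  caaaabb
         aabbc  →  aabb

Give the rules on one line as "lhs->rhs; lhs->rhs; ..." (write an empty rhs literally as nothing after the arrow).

ba->c; bc->b

  | acaaaaa
  | cbacabbb => cccabbb
  | bcabca => babca => cbca => cba => cc
  | aabccbbccccb => aabcbbccccb => aabbbccccb => aabbbcccb => aabbbccb => aabbbcb => aabbbb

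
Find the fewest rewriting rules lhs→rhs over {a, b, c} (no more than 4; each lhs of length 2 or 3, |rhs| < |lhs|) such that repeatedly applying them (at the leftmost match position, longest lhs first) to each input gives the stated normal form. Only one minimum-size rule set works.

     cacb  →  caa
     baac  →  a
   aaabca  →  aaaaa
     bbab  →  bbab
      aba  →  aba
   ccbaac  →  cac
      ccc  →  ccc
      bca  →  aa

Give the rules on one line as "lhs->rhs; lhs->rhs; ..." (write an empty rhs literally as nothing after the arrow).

  | cacb => caa
  | baac => bc => a
  | aaabca => aaaaa
  | bbab

aac->c; bc->a; cb->a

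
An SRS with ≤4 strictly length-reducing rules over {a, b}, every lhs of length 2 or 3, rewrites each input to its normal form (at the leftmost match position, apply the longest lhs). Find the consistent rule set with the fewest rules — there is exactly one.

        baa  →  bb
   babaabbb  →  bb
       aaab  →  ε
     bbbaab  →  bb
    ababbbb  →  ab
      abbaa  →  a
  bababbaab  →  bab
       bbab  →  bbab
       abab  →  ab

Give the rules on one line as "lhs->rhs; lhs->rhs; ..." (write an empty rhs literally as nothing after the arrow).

  | baa => bb
  | babaabbb => baabbb => bbbbb => bb
  | aaab => bbb => ε
  | bbbaab => aab => bb

aa->b; aaa->bb; aba->a; bbb->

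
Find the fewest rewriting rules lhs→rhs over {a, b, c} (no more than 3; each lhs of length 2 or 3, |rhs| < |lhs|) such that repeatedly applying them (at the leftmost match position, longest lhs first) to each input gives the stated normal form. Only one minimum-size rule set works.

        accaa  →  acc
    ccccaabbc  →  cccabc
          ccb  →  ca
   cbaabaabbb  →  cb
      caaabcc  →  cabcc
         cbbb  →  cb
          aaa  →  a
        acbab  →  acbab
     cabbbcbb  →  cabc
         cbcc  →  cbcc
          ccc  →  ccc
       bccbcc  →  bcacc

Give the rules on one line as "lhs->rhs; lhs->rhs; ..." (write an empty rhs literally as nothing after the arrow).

  | accaa => acc
  | ccccaabbc => ccccbbc => cccabc
  | ccb => ca
  | cbaabaabbb => cbbaabbb => caabbb => cbbb => cb

aa->; bb->; ccb->ca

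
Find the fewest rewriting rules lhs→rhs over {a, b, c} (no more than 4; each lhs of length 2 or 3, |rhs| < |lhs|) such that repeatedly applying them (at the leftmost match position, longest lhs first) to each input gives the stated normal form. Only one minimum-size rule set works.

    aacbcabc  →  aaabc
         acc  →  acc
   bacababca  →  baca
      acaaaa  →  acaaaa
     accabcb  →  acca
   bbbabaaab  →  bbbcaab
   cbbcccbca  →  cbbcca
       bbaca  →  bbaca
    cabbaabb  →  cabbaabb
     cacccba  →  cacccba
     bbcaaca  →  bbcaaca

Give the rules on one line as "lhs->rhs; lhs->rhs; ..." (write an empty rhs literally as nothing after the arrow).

aba->c; bcb->; cbc->

  | aacbcabc => aaabc
  | acc
  | bacababca => baccbca => baca
  | acaaaa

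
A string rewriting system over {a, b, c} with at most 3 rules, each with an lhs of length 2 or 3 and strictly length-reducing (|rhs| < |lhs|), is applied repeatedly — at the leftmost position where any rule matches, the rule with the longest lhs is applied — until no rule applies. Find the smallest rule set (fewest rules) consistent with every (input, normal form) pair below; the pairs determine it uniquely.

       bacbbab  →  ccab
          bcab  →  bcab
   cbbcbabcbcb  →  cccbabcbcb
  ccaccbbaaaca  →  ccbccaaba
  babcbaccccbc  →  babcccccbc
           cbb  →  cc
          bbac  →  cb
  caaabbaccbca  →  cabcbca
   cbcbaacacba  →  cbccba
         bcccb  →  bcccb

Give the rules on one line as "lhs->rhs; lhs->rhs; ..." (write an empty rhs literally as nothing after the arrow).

ac->b; bb->c

  | bacbbab => bbbbab => cbbab => ccab
  | bcab
  | cbbcbabcbcb => cccbabcbcb
  | ccaccbbaaaca => ccbcbbaaaca => ccbccaaaca => ccbccaaba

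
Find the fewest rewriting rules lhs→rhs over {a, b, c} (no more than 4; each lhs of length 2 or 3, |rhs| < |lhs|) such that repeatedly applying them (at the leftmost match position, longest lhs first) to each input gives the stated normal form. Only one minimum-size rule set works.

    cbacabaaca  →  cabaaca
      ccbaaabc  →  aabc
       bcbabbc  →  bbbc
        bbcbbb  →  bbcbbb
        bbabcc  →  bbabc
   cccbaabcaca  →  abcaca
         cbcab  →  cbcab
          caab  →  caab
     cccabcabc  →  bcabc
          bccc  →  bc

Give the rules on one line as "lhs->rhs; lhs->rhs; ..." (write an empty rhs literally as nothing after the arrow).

  | cbacabaaca => cabaaca
  | ccbaaabc => cbaaabc => aabc
  | bcbabbc => bbbc
  | bbcbbb

cba->; cc->c; cca->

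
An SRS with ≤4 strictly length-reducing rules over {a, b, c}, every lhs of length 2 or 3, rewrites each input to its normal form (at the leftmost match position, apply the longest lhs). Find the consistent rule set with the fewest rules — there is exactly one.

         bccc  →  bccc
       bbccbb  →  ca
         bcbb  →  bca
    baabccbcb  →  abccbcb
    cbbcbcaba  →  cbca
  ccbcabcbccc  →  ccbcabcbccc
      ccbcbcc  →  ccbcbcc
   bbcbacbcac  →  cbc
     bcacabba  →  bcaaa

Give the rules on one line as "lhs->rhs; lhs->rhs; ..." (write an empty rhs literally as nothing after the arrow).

  | bccc
  | bbccbb => accbb => cbb => ca
  | bcbb => bca
  | baabccbcb => abccbcb

ac->; ba->; bb->a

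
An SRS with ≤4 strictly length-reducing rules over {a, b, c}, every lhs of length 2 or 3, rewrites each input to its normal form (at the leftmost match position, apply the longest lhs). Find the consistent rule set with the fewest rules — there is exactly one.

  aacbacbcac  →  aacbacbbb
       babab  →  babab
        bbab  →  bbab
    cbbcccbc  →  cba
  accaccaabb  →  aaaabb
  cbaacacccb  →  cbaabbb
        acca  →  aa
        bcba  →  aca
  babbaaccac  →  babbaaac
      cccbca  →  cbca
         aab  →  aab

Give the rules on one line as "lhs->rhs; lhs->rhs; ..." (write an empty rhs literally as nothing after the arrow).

bcb->ac; cac->bb; cc->

  | aacbacbcac => aacbacbbb
  | babab
  | bbab
  | cbbcccbc => cbbcbc => cbacc => cba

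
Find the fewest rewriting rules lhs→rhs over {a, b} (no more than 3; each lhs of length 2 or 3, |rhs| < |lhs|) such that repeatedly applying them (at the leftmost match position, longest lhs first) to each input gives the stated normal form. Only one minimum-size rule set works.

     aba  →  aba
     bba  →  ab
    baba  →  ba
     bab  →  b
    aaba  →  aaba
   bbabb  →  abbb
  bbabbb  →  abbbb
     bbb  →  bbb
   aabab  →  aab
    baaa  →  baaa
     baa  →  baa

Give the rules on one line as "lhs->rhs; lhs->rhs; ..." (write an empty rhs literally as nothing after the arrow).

  | aba
  | bba => ab
  | baba => ba
  | bab => b

bab->b; bba->ab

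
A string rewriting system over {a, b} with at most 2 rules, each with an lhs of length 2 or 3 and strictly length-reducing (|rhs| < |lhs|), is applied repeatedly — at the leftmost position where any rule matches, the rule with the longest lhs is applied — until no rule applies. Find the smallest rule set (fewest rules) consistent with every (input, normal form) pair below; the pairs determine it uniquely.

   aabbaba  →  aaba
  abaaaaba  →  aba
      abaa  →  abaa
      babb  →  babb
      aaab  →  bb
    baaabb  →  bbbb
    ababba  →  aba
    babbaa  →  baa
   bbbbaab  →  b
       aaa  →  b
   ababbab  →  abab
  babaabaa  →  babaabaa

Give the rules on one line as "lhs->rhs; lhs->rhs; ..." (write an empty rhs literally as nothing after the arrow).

aaa->b; bba->

  | aabbaba => aaba
  | abaaaaba => abbaba => aba
  | abaa
  | babb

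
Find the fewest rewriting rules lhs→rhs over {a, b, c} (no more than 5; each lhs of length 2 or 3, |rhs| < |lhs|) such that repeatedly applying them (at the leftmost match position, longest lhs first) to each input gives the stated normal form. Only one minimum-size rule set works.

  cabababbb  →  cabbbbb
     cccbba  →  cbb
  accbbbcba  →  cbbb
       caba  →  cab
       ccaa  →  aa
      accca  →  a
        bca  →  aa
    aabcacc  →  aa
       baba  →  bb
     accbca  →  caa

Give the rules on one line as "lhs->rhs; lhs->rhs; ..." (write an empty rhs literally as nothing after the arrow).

  | cabababbb => cabbabbb => cabbbbb
  | cccbba => cbba => cbb
  | accbbbcba => cbbbcba => cbbaba => cbbba => cbbb
  | caba => cab

ac->; ba->b; bc->a; cc->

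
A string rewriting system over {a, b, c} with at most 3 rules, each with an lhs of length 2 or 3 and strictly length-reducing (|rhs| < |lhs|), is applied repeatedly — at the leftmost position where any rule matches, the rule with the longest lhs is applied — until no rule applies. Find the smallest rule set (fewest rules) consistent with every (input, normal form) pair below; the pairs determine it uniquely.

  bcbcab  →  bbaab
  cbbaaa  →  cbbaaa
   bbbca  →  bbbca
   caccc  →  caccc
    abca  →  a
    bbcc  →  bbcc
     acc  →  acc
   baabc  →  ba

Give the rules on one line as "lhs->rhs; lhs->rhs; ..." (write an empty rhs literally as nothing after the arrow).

abc->; cbc->ba

  | bcbcab => bbaab
  | cbbaaa
  | bbbca
  | caccc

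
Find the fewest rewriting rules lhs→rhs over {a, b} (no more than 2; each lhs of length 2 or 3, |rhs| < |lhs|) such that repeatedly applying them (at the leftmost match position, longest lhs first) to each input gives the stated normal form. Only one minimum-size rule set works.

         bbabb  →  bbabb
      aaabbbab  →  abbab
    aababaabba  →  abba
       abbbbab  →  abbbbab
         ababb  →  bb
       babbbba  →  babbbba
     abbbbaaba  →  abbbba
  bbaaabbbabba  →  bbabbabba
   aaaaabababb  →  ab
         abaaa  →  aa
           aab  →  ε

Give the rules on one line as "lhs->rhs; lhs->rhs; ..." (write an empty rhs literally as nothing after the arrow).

  | bbabb
  | aaabbbab => abbab
  | aababaabba => abaabba => abba
  | abbbbab

aab->; aba->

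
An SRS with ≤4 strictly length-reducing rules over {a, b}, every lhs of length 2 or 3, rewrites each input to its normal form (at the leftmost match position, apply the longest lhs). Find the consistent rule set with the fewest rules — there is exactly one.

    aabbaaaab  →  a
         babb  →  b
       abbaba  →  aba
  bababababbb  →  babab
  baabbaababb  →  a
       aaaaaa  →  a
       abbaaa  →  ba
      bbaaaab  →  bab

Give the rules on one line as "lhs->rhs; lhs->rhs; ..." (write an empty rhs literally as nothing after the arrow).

  | aabbaaaab => bbbaaaab => abaaaab => abbaab => aab => bb => a
  | babb => b
  | abbaba => aba
  | bababababbb => babababb => babab

aa->b; abb->; bb->a; bba->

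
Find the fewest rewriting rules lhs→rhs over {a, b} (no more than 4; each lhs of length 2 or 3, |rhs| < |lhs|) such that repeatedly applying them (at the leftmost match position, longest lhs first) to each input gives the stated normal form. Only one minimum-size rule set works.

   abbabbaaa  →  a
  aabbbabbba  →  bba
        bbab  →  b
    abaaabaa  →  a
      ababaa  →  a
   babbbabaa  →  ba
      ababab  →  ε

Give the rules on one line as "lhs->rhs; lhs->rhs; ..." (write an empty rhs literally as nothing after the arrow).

aa->a; ab->; abb->; bab->

  | abbabbaaa => abbaaa => aaa => aa => a
  | aabbbabbba => abbbabbba => babbba => bba
  | bbab => b
  | abaaabaa => aaabaa => aabaa => abaa => aa => a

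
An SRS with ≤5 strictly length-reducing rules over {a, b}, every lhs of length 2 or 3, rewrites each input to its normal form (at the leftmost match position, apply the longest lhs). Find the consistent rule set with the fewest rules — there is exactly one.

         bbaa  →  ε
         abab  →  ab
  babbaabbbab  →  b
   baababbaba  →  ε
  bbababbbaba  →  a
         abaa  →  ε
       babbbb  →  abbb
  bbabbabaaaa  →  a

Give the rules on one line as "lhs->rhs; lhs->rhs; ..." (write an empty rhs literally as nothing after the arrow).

aa->; aba->a; ba->; bab->a

  | bbaa => ba => ε
  | abab => ab
  | babbaabbbab => abaabbbab => aabbbab => bbbab => bba => b
  | baababbaba => ababbaba => abbaba => abaa => aa => ε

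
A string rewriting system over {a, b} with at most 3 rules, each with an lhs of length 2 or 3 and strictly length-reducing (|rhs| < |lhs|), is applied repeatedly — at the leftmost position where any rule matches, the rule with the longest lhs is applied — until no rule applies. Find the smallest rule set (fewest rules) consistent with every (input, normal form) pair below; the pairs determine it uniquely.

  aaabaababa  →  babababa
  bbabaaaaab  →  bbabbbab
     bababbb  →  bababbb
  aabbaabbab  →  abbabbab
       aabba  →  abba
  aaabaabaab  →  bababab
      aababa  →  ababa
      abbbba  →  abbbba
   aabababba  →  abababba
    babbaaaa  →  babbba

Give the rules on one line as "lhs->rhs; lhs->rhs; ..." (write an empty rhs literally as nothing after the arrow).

  | aaabaababa => babaababa => babababa
  | bbabaaaaab => bbabbaaab => bbabbbab
  | bababbb
  | aabbaabbab => abbaabbab => abbabbab

aa->a; aaa->ba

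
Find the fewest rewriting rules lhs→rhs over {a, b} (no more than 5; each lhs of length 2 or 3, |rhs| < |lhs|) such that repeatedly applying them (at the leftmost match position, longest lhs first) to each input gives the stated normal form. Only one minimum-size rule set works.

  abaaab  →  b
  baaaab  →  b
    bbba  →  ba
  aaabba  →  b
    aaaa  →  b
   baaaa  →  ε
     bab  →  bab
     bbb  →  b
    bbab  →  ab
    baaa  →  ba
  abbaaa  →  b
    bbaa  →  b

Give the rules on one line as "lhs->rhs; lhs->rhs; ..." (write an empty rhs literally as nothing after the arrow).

aa->b; aaa->a; aba->b; bb->

  | abaaab => baab => bbb => b
  | baaaab => baab => bbb => b
  | bbba => ba
  | aaabba => abba => aa => b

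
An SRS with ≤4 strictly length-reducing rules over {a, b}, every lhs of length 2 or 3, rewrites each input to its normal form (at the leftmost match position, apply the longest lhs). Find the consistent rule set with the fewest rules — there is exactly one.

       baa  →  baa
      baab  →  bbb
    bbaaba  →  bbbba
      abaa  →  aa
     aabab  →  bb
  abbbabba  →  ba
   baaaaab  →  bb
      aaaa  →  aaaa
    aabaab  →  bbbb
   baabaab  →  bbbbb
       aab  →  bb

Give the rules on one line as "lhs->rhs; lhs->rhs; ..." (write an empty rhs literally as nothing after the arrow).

  | baa
  | baab => bbb
  | bbaaba => bbbba
  | abaa => aa

aab->bb; ab->; abb->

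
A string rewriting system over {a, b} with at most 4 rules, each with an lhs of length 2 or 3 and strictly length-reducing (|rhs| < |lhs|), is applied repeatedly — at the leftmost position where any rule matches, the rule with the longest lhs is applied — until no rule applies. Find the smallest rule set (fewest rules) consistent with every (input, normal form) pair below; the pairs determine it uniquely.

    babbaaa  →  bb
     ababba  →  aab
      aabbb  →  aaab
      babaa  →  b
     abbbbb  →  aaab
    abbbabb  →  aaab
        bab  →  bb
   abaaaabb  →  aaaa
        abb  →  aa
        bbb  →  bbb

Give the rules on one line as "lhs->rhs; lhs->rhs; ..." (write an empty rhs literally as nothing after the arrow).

abb->aa; ba->b; baa->

  | babbaaa => bbbaaa => bba => bb
  | ababba => abbba => aaba => aab
  | aabbb => aaab
  | babaa => bbaa => b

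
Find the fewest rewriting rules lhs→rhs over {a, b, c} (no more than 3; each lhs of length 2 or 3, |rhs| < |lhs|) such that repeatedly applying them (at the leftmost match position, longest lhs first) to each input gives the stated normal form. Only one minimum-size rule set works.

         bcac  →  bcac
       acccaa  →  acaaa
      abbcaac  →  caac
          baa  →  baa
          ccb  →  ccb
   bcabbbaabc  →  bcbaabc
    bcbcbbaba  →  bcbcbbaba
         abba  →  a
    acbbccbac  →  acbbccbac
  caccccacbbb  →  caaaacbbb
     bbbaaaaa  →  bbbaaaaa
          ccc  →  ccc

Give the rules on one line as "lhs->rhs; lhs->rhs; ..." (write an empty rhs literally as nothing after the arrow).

  | bcac
  | acccaa => acaaa
  | abbcaac => caac
  | baa

abb->; cca->aa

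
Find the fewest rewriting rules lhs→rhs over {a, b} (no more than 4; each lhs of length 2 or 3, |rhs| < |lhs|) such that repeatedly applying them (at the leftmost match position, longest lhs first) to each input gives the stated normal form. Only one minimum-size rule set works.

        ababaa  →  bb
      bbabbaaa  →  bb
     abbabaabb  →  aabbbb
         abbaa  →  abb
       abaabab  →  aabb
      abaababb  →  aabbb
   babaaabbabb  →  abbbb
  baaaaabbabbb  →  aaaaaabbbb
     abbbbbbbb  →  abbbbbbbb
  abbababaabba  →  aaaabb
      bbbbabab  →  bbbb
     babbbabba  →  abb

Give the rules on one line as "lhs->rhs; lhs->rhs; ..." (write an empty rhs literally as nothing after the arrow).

  | ababaa => bbbaa => baba => aba => bb
  | bbabbaaa => abbbaaa => ababaa => bbbaa => baba => aba => bb
  | abbabaabb => aabbaabb => aaababb => aabbbb
  | abbaa => aaba => abb

aba->bb; ba->a; bba->ab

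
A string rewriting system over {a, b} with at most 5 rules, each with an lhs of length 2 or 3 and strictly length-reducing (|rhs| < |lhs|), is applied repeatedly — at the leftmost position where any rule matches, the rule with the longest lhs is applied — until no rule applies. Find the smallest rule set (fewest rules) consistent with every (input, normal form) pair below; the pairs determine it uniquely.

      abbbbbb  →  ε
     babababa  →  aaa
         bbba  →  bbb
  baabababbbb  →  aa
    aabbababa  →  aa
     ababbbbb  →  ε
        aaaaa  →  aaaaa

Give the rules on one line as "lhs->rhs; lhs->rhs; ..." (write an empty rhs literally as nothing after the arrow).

ab->; abb->ab; ba->b; bab->aa

  | abbbbbb => abbbbb => abbbb => abbb => abb => ab => ε
  | babababa => aaababa => aaaba => aaa
  | bbba => bbb
  | baabababbbb => babababbbb => aaababbbb => aaabbbb => aaabbb => aaabb => aaab => aa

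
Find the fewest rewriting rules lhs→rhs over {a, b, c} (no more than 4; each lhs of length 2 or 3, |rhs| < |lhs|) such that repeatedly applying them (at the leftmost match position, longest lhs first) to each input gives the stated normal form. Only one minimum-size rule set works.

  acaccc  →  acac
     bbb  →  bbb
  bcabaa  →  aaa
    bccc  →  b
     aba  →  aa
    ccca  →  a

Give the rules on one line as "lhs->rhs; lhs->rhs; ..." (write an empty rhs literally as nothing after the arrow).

ab->a; bc->; cc->b

  | acaccc => acabc => acac
  | bbb
  | bcabaa => abaa => aaa
  | bccc => cc => b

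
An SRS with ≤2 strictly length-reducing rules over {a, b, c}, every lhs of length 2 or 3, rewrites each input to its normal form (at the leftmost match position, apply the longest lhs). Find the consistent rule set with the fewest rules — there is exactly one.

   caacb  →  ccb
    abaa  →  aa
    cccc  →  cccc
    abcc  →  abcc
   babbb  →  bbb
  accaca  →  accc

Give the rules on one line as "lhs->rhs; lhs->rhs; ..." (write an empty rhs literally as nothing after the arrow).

  | caacb => cacb => ccb
  | abaa => aa
  | cccc
  | abcc

ba->; ca->c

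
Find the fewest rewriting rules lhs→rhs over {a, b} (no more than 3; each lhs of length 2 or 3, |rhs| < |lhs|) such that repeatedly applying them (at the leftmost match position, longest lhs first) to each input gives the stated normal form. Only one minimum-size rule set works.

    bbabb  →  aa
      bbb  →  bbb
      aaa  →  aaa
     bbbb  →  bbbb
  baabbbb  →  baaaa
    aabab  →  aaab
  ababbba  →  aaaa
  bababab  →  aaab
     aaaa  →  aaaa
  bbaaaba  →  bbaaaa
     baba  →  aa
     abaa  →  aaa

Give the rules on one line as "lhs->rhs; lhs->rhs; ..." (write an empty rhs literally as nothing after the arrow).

  | bbabb => babb => abb => aa
  | bbb
  | aaa
  | bbbb

aba->aa; abb->aa; bab->ab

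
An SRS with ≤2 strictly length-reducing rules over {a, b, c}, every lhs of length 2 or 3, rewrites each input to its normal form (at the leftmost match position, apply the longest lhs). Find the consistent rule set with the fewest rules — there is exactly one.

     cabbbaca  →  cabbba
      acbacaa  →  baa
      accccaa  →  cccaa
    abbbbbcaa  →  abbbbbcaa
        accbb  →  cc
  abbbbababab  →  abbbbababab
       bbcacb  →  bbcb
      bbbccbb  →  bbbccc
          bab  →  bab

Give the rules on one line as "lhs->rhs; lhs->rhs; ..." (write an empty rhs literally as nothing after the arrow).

  | cabbbaca => cabbba
  | acbacaa => bacaa => baa
  | accccaa => cccaa
  | abbbbbcaa

ac->; cbb->cc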